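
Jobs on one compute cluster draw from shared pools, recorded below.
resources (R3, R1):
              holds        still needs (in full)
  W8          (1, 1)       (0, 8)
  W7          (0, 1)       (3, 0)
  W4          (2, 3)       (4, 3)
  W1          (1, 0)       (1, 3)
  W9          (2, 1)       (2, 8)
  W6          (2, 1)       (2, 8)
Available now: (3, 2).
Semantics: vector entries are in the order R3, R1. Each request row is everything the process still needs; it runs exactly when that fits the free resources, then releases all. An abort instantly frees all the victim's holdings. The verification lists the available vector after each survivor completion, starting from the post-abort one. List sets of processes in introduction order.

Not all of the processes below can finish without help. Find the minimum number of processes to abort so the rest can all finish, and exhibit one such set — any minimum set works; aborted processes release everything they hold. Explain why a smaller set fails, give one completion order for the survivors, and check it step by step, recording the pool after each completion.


The answer: abort W8 and W6.
Key observation: the deadlocked W9 becomes finishable only because W8 and W6 released (3, 2); it completes at step 3 below.
Minimality, checking each single-abort alternative: W8 alone leaves W9 blocked (short on R1); W7 alone leaves W8 blocked (short on R1); W4 alone leaves W8 blocked (short on R1); W1 alone leaves W8 blocked (short on R1); W9 alone leaves W8 blocked (short on R1); W6 alone leaves W8 blocked (short on R1).
Survivors finish in the order: W4, W7, W9, W1. Step-by-step check (pool after the aborts first):
  pool = (6, 4)
  W4 needs (4, 3) <= (6, 4) -> finishes; pool += (2, 3) = (8, 7)
  W7 needs (3, 0) <= (8, 7) -> finishes; pool += (0, 1) = (8, 8)
  W9 needs (2, 8) <= (8, 8) -> finishes; pool += (2, 1) = (10, 9)
  W1 needs (1, 3) <= (10, 9) -> finishes; pool += (1, 0) = (11, 9)


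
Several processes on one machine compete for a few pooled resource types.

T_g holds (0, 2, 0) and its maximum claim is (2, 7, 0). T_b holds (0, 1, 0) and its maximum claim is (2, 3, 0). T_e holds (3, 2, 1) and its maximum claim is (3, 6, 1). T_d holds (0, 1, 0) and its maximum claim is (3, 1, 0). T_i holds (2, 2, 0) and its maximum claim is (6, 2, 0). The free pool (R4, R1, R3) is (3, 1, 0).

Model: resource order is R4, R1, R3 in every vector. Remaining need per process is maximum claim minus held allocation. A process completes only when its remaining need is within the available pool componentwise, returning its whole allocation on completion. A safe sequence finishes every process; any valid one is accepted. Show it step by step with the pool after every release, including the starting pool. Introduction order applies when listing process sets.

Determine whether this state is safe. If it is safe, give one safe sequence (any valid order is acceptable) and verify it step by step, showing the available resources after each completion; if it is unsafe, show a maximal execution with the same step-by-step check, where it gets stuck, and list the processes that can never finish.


UNSAFE.
Key observation: after T_d, T_b the pool peaks at (3, 3, 0), and each blocked process is short somewhere: T_g on R1; T_e on R1; T_i on R4.
A maximal execution: T_d, T_b — then nothing else fits. Step-by-step check:
  pool = (3, 1, 0)
  run T_d (needs (3, 0, 0), free (3, 1, 0)); after release of (0, 1, 0) the pool is (3, 2, 0)
  run T_b (needs (2, 2, 0), free (3, 2, 0)); after release of (0, 1, 0) the pool is (3, 3, 0)
  T_g still needs (2, 5, 0) but only (3, 3, 0) is free — short on R1
  T_e still needs (0, 4, 0) but only (3, 3, 0) is free — short on R1
  T_i still needs (4, 0, 0) but only (3, 3, 0) is free — short on R4
Processes that can never finish: T_g, T_e and T_i.


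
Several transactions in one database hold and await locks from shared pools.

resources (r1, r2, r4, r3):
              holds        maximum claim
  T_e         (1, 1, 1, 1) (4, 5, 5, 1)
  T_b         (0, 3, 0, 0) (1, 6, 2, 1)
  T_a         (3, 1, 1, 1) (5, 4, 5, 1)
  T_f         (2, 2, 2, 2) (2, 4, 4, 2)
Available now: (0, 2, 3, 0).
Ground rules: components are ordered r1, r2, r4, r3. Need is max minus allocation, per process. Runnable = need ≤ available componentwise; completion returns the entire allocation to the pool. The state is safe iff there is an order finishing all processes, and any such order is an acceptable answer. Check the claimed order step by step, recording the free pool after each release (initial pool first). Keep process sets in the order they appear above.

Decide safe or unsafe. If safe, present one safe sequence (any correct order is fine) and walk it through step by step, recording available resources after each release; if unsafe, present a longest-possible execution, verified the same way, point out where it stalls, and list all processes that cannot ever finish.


SAFE. One safe sequence: T_f, T_a, T_b, T_e.
Key observation: the order's first zero-slack moment is T_f ((0, 2, 2, 0) needed, (0, 2, 3, 0) free — a requested resource with nothing to spare).
Check, step by step:
  pool = (0, 2, 3, 0)
  T_f needs (0, 2, 2, 0) <= (0, 2, 3, 0) -> finishes; pool += (2, 2, 2, 2) = (2, 4, 5, 2)
  T_a needs (2, 3, 4, 0) <= (2, 4, 5, 2) -> finishes; pool += (3, 1, 1, 1) = (5, 5, 6, 3)
  T_b needs (1, 3, 2, 1) <= (5, 5, 6, 3) -> finishes; pool += (0, 3, 0, 0) = (5, 8, 6, 3)
  T_e needs (3, 4, 4, 0) <= (5, 8, 6, 3) -> finishes; pool += (1, 1, 1, 1) = (6, 9, 7, 4)


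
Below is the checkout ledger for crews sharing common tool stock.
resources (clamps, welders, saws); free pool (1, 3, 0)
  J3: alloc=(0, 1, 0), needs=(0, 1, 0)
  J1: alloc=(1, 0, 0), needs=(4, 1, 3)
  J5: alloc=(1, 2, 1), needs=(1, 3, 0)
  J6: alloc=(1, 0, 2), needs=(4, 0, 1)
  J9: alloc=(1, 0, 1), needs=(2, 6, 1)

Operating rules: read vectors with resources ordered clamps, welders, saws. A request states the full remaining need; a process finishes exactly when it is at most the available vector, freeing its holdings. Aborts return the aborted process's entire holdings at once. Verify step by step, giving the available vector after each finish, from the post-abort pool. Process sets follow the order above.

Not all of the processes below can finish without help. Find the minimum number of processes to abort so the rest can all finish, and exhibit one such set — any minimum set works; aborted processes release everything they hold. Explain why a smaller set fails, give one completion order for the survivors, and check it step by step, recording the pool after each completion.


Abort J6.
Key observation: J1 was stuck for good until J6 gave back (1, 0, 2); in the order shown it finishes at step 4.
Why nothing smaller works: aborting no one leaves the state deadlocked as given.
The survivors complete as J3, J5, J9, J1. Check, step by step (starting from the post-abort pool):
  pool = (2, 3, 2)
  J3 needs (0, 1, 0) <= (2, 3, 2) -> finishes; pool += (0, 1, 0) = (2, 4, 2)
  J5 needs (1, 3, 0) <= (2, 4, 2) -> finishes; pool += (1, 2, 1) = (3, 6, 3)
  J9 needs (2, 6, 1) <= (3, 6, 3) -> finishes; pool += (1, 0, 1) = (4, 6, 4)
  J1 needs (4, 1, 3) <= (4, 6, 4) -> finishes; pool += (1, 0, 0) = (5, 6, 4)


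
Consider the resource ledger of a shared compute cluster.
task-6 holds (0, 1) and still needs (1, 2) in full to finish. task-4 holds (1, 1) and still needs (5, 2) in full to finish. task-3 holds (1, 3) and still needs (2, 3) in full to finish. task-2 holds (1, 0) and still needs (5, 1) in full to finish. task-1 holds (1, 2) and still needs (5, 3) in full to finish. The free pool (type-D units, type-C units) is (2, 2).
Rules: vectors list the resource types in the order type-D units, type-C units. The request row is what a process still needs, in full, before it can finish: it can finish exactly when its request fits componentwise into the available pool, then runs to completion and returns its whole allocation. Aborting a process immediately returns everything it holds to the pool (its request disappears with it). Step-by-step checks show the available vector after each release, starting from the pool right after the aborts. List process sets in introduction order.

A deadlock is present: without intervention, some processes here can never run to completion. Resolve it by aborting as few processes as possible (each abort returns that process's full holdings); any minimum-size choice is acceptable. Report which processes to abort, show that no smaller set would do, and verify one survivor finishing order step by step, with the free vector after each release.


Abort task-4 and task-2.
Key observation: the deadlocked task-1 becomes finishable only because task-4 and task-2 released (2, 1); it completes at step 3 below.
Minimality, checking each single-abort alternative: task-6 alone leaves task-4 blocked (short on type-D units); task-4 alone leaves task-2 blocked (short on type-D units); task-3 alone leaves task-4 blocked (short on type-D units); task-2 alone leaves task-4 blocked (short on type-D units); task-1 alone leaves task-4 blocked (short on type-D units).
One survivor order: task-6, task-3, task-1. Verifying each step (post-abort pool first):
  pool = (4, 3)
  task-6: need (1, 2) fits (4, 3); releases (0, 1), pool now (4, 4)
  task-3: need (2, 3) fits (4, 4); releases (1, 3), pool now (5, 7)
  task-1: need (5, 3) fits (5, 7); releases (1, 2), pool now (6, 9)


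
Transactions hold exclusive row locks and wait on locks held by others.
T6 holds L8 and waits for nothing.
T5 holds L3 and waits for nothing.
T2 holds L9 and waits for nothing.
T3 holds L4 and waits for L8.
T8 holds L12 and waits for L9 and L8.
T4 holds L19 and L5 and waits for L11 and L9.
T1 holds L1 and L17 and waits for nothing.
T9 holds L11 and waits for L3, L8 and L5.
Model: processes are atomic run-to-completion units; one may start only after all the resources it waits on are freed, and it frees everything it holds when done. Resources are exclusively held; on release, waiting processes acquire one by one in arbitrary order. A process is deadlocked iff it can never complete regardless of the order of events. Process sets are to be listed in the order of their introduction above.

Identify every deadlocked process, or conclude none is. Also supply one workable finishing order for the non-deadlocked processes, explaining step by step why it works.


Deadlocked set: T4 and T9.
Key observation: the cycle T4 -> T9 -> T4 can never break — each member waits on the next; no other process is dragged down with it.
The rest can finish in the order T2, T5, T1, T6, T3, T8.
Step-by-step check:
  T2 waits on nothing -> runs at once and releases L9
  T5 waits on nothing -> runs at once and releases L3
  T1 waits on nothing -> runs at once and releases L1 and L17
  T6 waits on nothing -> runs at once and releases L8
  T3: everything it awaited (L8) is free; runs, freeing L4
  T8: everything it awaited (L9 and L8) is free; runs, freeing L12


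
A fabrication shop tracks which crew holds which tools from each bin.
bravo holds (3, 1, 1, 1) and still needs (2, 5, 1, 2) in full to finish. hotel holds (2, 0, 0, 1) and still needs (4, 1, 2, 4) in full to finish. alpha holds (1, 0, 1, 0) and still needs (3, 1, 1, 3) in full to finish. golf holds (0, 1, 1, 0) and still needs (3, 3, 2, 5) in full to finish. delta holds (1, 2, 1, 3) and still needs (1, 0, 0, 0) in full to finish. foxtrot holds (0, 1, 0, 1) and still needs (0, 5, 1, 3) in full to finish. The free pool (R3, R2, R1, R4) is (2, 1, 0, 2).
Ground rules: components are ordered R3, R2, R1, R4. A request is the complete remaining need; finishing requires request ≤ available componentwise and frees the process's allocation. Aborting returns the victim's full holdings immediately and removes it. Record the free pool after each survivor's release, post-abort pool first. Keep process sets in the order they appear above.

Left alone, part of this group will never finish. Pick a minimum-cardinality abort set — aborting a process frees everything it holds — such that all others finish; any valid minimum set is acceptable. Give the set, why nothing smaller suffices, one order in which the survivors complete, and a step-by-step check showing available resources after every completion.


Abort foxtrot.
Key observation: the deadlocked bravo becomes finishable only because foxtrot released (0, 1, 0, 1); it completes at step 5 below.
Minimality: the empty abort set fails — the state is deadlocked as it stands.
The survivors complete as delta, alpha, hotel, golf, bravo. Step-by-step check (starting from the post-abort pool):
  pool = (2, 2, 0, 3)
  run delta (needs (1, 0, 0, 0), free (2, 2, 0, 3)); after release of (1, 2, 1, 3) the pool is (3, 4, 1, 6)
  run alpha (needs (3, 1, 1, 3), free (3, 4, 1, 6)); after release of (1, 0, 1, 0) the pool is (4, 4, 2, 6)
  run hotel (needs (4, 1, 2, 4), free (4, 4, 2, 6)); after release of (2, 0, 0, 1) the pool is (6, 4, 2, 7)
  run golf (needs (3, 3, 2, 5), free (6, 4, 2, 7)); after release of (0, 1, 1, 0) the pool is (6, 5, 3, 7)
  run bravo (needs (2, 5, 1, 2), free (6, 5, 3, 7)); after release of (3, 1, 1, 1) the pool is (9, 6, 4, 8)


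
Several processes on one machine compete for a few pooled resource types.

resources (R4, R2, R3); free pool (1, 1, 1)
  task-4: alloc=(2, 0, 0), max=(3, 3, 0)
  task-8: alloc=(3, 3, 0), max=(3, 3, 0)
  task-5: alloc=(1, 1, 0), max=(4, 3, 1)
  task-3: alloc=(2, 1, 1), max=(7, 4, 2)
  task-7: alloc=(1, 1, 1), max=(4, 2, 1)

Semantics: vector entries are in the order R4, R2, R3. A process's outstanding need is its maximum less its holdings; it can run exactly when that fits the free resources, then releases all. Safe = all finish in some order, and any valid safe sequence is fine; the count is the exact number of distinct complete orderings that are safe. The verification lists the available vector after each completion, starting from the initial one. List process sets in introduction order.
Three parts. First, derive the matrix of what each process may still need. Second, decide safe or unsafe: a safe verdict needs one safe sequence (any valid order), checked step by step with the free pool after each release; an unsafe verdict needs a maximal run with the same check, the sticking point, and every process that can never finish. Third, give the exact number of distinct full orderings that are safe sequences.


(1) Need matrix, components ordered R4, R2, R3:
  task-4: (1, 3, 0)
  task-8: (0, 0, 0)
  task-5: (3, 2, 1)
  task-3: (5, 3, 1)
  task-7: (3, 1, 0)
(2) SAFE. One safe sequence: task-8, task-7, task-5, task-4, task-3.
Key observation: the order never hits an exact fit; task-7 is the first step at the minimum slack of 1 on its requested resources ((3, 1, 0), (4, 4, 1) free).
Verifying each step:
  pool = (1, 1, 1)
  run task-8 (needs (0, 0, 0), free (1, 1, 1)); after release of (3, 3, 0) the pool is (4, 4, 1)
  run task-7 (needs (3, 1, 0), free (4, 4, 1)); after release of (1, 1, 1) the pool is (5, 5, 2)
  run task-5 (needs (3, 2, 1), free (5, 5, 2)); after release of (1, 1, 0) the pool is (6, 6, 2)
  run task-4 (needs (1, 3, 0), free (6, 6, 2)); after release of (2, 0, 0) the pool is (8, 6, 2)
  run task-3 (needs (5, 3, 1), free (8, 6, 2)); after release of (2, 1, 1) the pool is (10, 7, 3)
(3) Exactly 18 of the possible complete orderings are safe sequences.


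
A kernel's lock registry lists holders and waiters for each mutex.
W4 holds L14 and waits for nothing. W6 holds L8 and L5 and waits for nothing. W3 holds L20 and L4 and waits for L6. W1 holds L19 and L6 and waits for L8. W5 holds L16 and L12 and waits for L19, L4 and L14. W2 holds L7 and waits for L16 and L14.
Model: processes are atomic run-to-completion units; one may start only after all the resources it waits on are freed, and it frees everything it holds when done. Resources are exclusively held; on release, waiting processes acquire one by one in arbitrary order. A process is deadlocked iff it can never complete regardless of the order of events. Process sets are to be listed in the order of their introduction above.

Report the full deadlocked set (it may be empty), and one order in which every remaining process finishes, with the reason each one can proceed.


The deadlocked set is empty.
Key observation: every chain of waits terminates; starting from the processes that wait on nothing, all the rest unlock in turn.
A valid finishing order for the others: W6, W4, W1, W3, W5, W2.
Verifying each step:
  W6 waits on nothing -> runs at once and releases L8 and L5
  W4 waits on nothing -> runs at once and releases L14
  W1 waits on L8 — all released -> runs and releases L19 and L6
  W3 waits on L6 — all released -> runs and releases L20 and L4
  W5 waits on L19, L4 and L14 — all released -> runs and releases L16 and L12
  W2 waits on L16 and L14 — all released -> runs and releases L7


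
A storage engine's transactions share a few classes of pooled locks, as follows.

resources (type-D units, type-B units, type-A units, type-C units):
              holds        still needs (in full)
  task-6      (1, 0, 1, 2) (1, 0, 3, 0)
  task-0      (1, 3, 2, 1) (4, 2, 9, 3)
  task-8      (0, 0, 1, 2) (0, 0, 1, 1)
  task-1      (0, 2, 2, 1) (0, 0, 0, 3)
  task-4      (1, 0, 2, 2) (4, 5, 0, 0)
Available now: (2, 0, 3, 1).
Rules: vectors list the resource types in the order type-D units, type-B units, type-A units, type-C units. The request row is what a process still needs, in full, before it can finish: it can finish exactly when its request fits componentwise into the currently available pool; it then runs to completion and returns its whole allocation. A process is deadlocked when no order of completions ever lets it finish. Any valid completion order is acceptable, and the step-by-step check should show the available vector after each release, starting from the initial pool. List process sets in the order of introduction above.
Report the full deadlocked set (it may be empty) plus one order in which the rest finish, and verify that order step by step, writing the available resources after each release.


The deadlocked set is task-0 and task-4.
Key observation: after task-6, task-8, task-1 complete, (3, 2, 7, 6) is the best the pool ever gets, yet each leftover process wants more type-D units.
A valid finishing order for the others: task-6, task-8, task-1. Check, step by step:
  pool = (2, 0, 3, 1)
  run task-6 (needs (1, 0, 3, 0), free (2, 0, 3, 1)); after release of (1, 0, 1, 2) the pool is (3, 0, 4, 3)
  run task-8 (needs (0, 0, 1, 1), free (3, 0, 4, 3)); after release of (0, 0, 1, 2) the pool is (3, 0, 5, 5)
  run task-1 (needs (0, 0, 0, 3), free (3, 0, 5, 5)); after release of (0, 2, 2, 1) the pool is (3, 2, 7, 6)
The blocked processes can never fit:
  task-0 still needs (4, 2, 9, 3) but only (3, 2, 7, 6) is free — short on type-D units and type-A units
  task-4 still needs (4, 5, 0, 0) but only (3, 2, 7, 6) is free — short on type-D units and type-B units


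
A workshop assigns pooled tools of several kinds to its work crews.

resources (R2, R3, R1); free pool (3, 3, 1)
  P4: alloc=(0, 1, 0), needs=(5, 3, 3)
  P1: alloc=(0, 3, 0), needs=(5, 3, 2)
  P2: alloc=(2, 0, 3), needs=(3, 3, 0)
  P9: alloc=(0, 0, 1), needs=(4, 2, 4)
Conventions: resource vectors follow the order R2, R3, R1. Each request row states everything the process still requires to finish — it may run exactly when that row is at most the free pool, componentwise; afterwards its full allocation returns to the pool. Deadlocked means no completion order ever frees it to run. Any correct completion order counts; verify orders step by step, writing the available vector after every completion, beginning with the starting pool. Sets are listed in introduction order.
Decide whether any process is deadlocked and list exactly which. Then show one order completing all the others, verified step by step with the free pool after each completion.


Nothing here is deadlocked.
Key observation: P2 fits the free pool immediately, and its release cascades until everyone finishes.
A valid finishing order for the others: P2, P9, P4, P1. Check, step by step:
  pool = (3, 3, 1)
  P2 needs (3, 3, 0) <= (3, 3, 1) -> finishes; pool += (2, 0, 3) = (5, 3, 4)
  P9 needs (4, 2, 4) <= (5, 3, 4) -> finishes; pool += (0, 0, 1) = (5, 3, 5)
  P4 needs (5, 3, 3) <= (5, 3, 5) -> finishes; pool += (0, 1, 0) = (5, 4, 5)
  P1 needs (5, 3, 2) <= (5, 4, 5) -> finishes; pool += (0, 3, 0) = (5, 7, 5)


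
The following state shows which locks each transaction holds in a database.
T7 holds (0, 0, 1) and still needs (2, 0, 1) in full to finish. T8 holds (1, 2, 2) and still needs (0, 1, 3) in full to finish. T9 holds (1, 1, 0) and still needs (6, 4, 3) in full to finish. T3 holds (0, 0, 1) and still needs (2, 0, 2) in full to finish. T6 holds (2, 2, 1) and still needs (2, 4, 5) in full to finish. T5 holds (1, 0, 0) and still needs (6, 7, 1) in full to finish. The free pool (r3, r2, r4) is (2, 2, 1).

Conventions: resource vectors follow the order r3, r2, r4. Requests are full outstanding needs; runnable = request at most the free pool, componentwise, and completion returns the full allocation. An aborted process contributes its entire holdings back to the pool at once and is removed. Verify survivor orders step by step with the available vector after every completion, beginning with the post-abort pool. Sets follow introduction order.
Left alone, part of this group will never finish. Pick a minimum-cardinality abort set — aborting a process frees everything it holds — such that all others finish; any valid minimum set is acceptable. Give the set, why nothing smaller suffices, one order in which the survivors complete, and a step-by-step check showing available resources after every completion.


Abort T5.
Key observation: T9 could never have finished before the abort; with (1, 0, 0) returned by T5, it fits at step 5.
Minimality: the empty abort set fails — the state is deadlocked as it stands.
The survivors complete as T7, T3, T8, T6, T9. Walking it through (starting from the post-abort pool):
  pool = (3, 2, 1)
  run T7 (needs (2, 0, 1), free (3, 2, 1)); after release of (0, 0, 1) the pool is (3, 2, 2)
  run T3 (needs (2, 0, 2), free (3, 2, 2)); after release of (0, 0, 1) the pool is (3, 2, 3)
  run T8 (needs (0, 1, 3), free (3, 2, 3)); after release of (1, 2, 2) the pool is (4, 4, 5)
  run T6 (needs (2, 4, 5), free (4, 4, 5)); after release of (2, 2, 1) the pool is (6, 6, 6)
  run T9 (needs (6, 4, 3), free (6, 6, 6)); after release of (1, 1, 0) the pool is (7, 7, 6)


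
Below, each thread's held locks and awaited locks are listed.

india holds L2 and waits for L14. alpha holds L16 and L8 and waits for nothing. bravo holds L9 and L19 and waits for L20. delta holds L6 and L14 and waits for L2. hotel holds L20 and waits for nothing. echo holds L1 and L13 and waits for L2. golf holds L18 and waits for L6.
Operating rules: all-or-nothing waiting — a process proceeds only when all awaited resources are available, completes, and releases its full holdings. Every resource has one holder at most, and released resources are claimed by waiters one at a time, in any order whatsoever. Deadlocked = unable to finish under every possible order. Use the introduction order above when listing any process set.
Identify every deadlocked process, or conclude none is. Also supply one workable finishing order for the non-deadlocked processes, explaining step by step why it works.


The deadlocked set is india, delta, echo and golf.
Key observation: the loop india -> delta -> india blocks itself forever; echo and golf wait into the deadlock from upstream.
One completion order for the rest: hotel, alpha, bravo.
Verifying each step:
  hotel: no waits; runs immediately, freeing L20
  alpha: no waits; runs immediately, freeing L16 and L8
  bravo waits on L20 — all released -> runs and releases L9 and L19


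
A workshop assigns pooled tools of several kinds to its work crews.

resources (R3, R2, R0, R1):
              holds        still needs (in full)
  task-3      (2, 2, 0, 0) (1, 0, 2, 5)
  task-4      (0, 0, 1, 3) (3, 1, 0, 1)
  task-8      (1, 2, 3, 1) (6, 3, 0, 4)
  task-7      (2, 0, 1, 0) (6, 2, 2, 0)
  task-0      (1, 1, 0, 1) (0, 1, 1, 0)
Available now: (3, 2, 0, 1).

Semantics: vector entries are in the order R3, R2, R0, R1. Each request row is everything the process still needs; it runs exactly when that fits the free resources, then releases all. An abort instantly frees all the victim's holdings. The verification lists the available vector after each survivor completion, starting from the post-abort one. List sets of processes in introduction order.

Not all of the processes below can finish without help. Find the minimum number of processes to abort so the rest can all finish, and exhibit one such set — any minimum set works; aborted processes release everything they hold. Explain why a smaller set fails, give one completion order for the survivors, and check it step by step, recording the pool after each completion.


Minimum abort set: task-8.
Key observation: aborting task-8 returns (1, 2, 3, 1), and task-3 — hopeless before — runs at step 3 with the returned capacity in the pool.
Minimality: the empty abort set fails — the state is deadlocked as it stands.
Survivors finish in the order: task-0, task-4, task-3, task-7. Verifying each step (pool after the aborts first):
  pool = (4, 4, 3, 2)
  run task-0 (needs (0, 1, 1, 0), free (4, 4, 3, 2)); after release of (1, 1, 0, 1) the pool is (5, 5, 3, 3)
  run task-4 (needs (3, 1, 0, 1), free (5, 5, 3, 3)); after release of (0, 0, 1, 3) the pool is (5, 5, 4, 6)
  run task-3 (needs (1, 0, 2, 5), free (5, 5, 4, 6)); after release of (2, 2, 0, 0) the pool is (7, 7, 4, 6)
  run task-7 (needs (6, 2, 2, 0), free (7, 7, 4, 6)); after release of (2, 0, 1, 0) the pool is (9, 7, 5, 6)


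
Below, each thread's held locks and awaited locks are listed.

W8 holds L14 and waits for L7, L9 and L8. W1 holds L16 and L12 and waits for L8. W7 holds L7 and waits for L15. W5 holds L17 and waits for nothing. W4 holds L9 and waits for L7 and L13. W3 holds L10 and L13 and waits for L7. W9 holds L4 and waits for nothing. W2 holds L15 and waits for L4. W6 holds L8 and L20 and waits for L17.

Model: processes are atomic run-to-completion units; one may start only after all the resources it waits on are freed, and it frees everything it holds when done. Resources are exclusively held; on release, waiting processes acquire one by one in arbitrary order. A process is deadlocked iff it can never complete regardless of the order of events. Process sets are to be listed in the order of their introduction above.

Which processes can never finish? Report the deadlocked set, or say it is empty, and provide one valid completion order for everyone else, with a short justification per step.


Nothing here is deadlocked.
Key observation: every chain of waits terminates; starting from the processes that wait on nothing, all the rest unlock in turn.
The rest can finish in the order W9, W2, W5, W7, W3, W6, W4, W1, W8.
Walking it through:
  W9: no waits; runs immediately, freeing L4
  W2: everything it awaited (L4) is free; runs, freeing L15
  W5: no waits; runs immediately, freeing L17
  W7: everything it awaited (L15) is free; runs, freeing L7
  W3: everything it awaited (L7) is free; runs, freeing L10 and L13
  W6: everything it awaited (L17) is free; runs, freeing L8 and L20
  W4: everything it awaited (L7 and L13) is free; runs, freeing L9
  W1: everything it awaited (L8) is free; runs, freeing L16 and L12
  W8: everything it awaited (L7, L9 and L8) is free; runs, freeing L14


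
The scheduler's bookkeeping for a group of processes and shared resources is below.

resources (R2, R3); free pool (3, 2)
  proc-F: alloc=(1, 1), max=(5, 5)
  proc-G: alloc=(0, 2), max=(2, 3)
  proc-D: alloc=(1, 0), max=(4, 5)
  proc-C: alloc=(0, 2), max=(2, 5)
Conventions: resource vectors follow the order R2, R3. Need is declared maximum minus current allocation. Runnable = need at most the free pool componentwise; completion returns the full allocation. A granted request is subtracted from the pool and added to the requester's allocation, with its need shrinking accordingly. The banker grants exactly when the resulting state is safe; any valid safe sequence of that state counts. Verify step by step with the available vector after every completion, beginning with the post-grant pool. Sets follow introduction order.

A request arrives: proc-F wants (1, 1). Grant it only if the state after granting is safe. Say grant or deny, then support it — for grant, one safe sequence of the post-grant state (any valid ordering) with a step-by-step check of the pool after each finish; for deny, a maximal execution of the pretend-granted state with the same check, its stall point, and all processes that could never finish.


DENY. Granting would leave the state unsafe.
Key observation: even finishing proc-G, proc-C leaves just (2, 5) free — too little R2 for any of the remaining processes.
On the post-grant state, proc-G, proc-C is a maximal run — nothing extends it. Step-by-step check:
  pool = (2, 1)
  proc-G needs (2, 1) <= (2, 1) -> finishes; pool += (0, 2) = (2, 3)
  proc-C needs (2, 3) <= (2, 3) -> finishes; pool += (0, 2) = (2, 5)
  proc-F cannot run: need (3, 3) vs free (2, 5) (insufficient R2)
  proc-D cannot run: need (3, 5) vs free (2, 5) (insufficient R2)
Processes that could never finish after the grant: proc-F and proc-D.


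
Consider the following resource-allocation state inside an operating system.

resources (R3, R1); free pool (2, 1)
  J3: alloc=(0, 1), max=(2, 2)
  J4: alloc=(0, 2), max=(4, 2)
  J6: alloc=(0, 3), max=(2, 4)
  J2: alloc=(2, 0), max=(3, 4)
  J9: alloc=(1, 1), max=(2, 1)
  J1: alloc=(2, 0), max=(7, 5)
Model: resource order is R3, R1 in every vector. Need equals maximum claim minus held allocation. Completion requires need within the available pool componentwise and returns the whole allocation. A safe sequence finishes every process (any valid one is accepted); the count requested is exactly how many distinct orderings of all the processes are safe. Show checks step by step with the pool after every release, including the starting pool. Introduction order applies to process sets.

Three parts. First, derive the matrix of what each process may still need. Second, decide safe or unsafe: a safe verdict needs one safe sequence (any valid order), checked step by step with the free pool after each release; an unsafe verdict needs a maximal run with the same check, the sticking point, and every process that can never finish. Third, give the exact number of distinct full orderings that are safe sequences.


(1) Need matrix, components ordered R3, R1:
  J3: (2, 1)
  J4: (4, 0)
  J6: (2, 1)
  J2: (1, 4)
  J9: (1, 0)
  J1: (5, 5)
(2) SAFE — a valid safe sequence is J6, J2, J3, J9, J4, J1.
Key observation: the first exact fit in this order is J6 — it needs (2, 1) with (2, 1) free, meeting a requested resource to the last unit.
Step-by-step check:
  pool = (2, 1)
  run J6 (needs (2, 1), free (2, 1)); after release of (0, 3) the pool is (2, 4)
  run J2 (needs (1, 4), free (2, 4)); after release of (2, 0) the pool is (4, 4)
  run J3 (needs (2, 1), free (4, 4)); after release of (0, 1) the pool is (4, 5)
  run J9 (needs (1, 0), free (4, 5)); after release of (1, 1) the pool is (5, 6)
  run J4 (needs (4, 0), free (5, 6)); after release of (0, 2) the pool is (5, 8)
  run J1 (needs (5, 5), free (5, 8)); after release of (2, 0) the pool is (7, 8)
(3) The exact count: 42 of the possible complete orderings are safe sequences.


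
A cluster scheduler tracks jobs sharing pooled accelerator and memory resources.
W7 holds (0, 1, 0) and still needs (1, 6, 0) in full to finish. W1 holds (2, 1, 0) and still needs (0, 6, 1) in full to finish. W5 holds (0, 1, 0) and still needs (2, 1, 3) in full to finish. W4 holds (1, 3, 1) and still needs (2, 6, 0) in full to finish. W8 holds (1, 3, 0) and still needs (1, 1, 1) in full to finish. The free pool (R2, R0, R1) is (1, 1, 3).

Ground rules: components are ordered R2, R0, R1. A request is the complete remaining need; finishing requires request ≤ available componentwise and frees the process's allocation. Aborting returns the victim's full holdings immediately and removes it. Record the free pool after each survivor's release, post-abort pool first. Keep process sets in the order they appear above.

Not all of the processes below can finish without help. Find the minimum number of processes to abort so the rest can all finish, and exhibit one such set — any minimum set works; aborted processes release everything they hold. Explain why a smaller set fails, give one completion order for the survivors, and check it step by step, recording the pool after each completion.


The answer: abort W1.
Key observation: W7 could never have finished before the abort; with (2, 1, 0) returned by W1, it fits at step 3.
No smaller set exists: with zero aborts the deadlock remains.
One survivor order: W5, W8, W7, W4. Step-by-step check (post-abort pool first):
  pool = (3, 2, 3)
  W5: need (2, 1, 3) fits (3, 2, 3); releases (0, 1, 0), pool now (3, 3, 3)
  W8: need (1, 1, 1) fits (3, 3, 3); releases (1, 3, 0), pool now (4, 6, 3)
  W7: need (1, 6, 0) fits (4, 6, 3); releases (0, 1, 0), pool now (4, 7, 3)
  W4: need (2, 6, 0) fits (4, 7, 3); releases (1, 3, 1), pool now (5, 10, 4)


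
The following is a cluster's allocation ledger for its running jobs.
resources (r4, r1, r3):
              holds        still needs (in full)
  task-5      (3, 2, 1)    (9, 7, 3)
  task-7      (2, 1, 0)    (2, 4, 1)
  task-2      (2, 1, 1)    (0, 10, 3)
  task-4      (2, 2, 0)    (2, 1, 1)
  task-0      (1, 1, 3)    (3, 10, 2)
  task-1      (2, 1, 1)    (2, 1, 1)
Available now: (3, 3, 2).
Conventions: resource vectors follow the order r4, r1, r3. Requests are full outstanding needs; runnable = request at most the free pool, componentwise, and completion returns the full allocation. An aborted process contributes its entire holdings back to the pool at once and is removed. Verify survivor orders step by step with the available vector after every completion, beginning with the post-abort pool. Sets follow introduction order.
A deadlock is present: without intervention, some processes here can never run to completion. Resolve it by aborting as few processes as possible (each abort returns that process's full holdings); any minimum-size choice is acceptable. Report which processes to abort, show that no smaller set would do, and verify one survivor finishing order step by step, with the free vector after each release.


The answer: abort task-0.
Key observation: no ordering could ever have run task-2 before the abort of task-0; with (1, 1, 3) back in the pool it fits at step 5.
Minimality: the empty abort set fails — the state is deadlocked as it stands.
The survivors complete as task-4, task-7, task-1, task-5, task-2. Step-by-step check (starting from the post-abort pool):
  pool = (4, 4, 5)
  task-4: need (2, 1, 1) fits (4, 4, 5); releases (2, 2, 0), pool now (6, 6, 5)
  task-7: need (2, 4, 1) fits (6, 6, 5); releases (2, 1, 0), pool now (8, 7, 5)
  task-1: need (2, 1, 1) fits (8, 7, 5); releases (2, 1, 1), pool now (10, 8, 6)
  task-5: need (9, 7, 3) fits (10, 8, 6); releases (3, 2, 1), pool now (13, 10, 7)
  task-2: need (0, 10, 3) fits (13, 10, 7); releases (2, 1, 1), pool now (15, 11, 8)


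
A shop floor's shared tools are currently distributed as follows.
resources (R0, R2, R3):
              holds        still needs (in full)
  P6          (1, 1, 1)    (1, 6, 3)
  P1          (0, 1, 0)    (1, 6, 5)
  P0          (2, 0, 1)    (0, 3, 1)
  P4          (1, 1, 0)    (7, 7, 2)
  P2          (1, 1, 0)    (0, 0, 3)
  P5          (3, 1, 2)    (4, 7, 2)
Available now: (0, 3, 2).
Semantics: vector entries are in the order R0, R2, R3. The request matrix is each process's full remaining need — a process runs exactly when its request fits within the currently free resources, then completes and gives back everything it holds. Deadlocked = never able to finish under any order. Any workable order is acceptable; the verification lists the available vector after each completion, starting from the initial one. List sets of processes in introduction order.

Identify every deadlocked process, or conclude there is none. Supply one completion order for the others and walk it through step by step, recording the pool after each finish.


The deadlocked set is P6, P1, P4 and P5.
Key observation: P0, P2 can finish, but then (3, 4, 3) is all there is, and the blocked group's R2 demands exceed it.
A valid finishing order for the others: P0, P2. Walking it through:
  pool = (0, 3, 2)
  P0: need (0, 3, 1) fits (0, 3, 2); releases (2, 0, 1), pool now (2, 3, 3)
  P2: need (0, 0, 3) fits (2, 3, 3); releases (1, 1, 0), pool now (3, 4, 3)
The blocked processes can never fit:
  P6 cannot run: need (1, 6, 3) vs free (3, 4, 3) (insufficient R2)
  P1 cannot run: need (1, 6, 5) vs free (3, 4, 3) (insufficient R2 and R3)
  P4 cannot run: need (7, 7, 2) vs free (3, 4, 3) (insufficient R0 and R2)
  P5 cannot run: need (4, 7, 2) vs free (3, 4, 3) (insufficient R0 and R2)


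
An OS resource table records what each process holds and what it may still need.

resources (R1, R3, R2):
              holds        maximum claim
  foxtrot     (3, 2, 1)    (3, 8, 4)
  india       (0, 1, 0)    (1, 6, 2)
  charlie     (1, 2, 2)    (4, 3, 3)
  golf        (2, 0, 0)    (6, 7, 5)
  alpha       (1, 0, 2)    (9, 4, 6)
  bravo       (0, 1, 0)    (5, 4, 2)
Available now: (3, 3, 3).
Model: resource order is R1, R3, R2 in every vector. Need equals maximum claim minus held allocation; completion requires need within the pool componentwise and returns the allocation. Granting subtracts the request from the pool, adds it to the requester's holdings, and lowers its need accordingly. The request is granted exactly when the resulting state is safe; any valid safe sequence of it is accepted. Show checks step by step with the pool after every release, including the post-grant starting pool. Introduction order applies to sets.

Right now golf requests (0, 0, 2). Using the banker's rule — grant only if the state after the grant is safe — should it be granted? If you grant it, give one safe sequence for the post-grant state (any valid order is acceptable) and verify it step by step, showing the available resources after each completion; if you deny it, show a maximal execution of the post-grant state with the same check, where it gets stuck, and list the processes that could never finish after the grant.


GRANT: granting preserves safety; a valid post-grant sequence is charlie, india, foxtrot, golf, alpha, bravo.
Key observation: post-grant, (3, 3, 1) remains, and an order beginning with charlie completes everyone.
Step-by-step check of the post-grant state:
  pool = (3, 3, 1)
  run charlie (needs (3, 1, 1), free (3, 3, 1)); after release of (1, 2, 2) the pool is (4, 5, 3)
  run india (needs (1, 5, 2), free (4, 5, 3)); after release of (0, 1, 0) the pool is (4, 6, 3)
  run foxtrot (needs (0, 6, 3), free (4, 6, 3)); after release of (3, 2, 1) the pool is (7, 8, 4)
  run golf (needs (4, 7, 3), free (7, 8, 4)); after release of (2, 0, 2) the pool is (9, 8, 6)
  run alpha (needs (8, 4, 4), free (9, 8, 6)); after release of (1, 0, 2) the pool is (10, 8, 8)
  run bravo (needs (5, 3, 2), free (10, 8, 8)); after release of (0, 1, 0) the pool is (10, 9, 8)


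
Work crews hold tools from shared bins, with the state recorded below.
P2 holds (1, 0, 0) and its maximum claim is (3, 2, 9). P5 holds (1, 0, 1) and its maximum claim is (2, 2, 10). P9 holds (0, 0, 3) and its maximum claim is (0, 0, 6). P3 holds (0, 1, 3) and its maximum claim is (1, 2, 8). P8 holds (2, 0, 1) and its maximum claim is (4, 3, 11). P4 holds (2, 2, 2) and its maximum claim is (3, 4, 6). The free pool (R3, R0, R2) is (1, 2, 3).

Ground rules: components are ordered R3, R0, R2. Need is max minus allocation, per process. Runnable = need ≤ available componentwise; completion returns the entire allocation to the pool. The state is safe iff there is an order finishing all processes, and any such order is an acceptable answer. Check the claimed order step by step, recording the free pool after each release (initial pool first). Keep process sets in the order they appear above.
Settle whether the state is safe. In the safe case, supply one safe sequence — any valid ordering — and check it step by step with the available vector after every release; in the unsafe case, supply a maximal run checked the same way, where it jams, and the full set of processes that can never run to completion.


The state is SAFE; one workable sequence: P9, P3, P4, P5, P2, P8.
Key observation: reading the order forward, P9 is the first process whose need (0, 0, 3) meets the free pool (1, 2, 3) exactly on a resource it requests.
Verifying each step:
  pool = (1, 2, 3)
  P9 needs (0, 0, 3) <= (1, 2, 3) -> finishes; pool += (0, 0, 3) = (1, 2, 6)
  P3 needs (1, 1, 5) <= (1, 2, 6) -> finishes; pool += (0, 1, 3) = (1, 3, 9)
  P4 needs (1, 2, 4) <= (1, 3, 9) -> finishes; pool += (2, 2, 2) = (3, 5, 11)
  P5 needs (1, 2, 9) <= (3, 5, 11) -> finishes; pool += (1, 0, 1) = (4, 5, 12)
  P2 needs (2, 2, 9) <= (4, 5, 12) -> finishes; pool += (1, 0, 0) = (5, 5, 12)
  P8 needs (2, 3, 10) <= (5, 5, 12) -> finishes; pool += (2, 0, 1) = (7, 5, 13)
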